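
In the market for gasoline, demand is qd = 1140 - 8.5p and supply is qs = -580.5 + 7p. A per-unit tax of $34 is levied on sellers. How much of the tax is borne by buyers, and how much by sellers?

Pre-tax equilibrium: p* = 111, q* = 196.5.
Tax on sellers shifts supply to qs = -580.5 + 7(p − 34) = -818.5 + 7p.
1140 - 8.5p = -818.5 + 7p gives buyer price pb = 3917/31; sellers receive ps = 3917/31 − 34 = 2863/31.
New quantity: q = 1140 − 8.5(3917/31) = 4091/62.
Buyer burden = 3917/31 − 111 = 476/31; seller burden = 111 − 2863/31 = 578/31.

Buyers bear 476/31, sellers bear 578/31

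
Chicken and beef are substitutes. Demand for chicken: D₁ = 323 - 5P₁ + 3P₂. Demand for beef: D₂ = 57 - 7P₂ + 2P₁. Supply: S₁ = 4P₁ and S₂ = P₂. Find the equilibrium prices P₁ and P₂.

P₁ = 2755/66, P₂ = 1159/66

Market 1: 323 - 5P₁ + 3P₂ = 4P₁ → 9P₁ - 3P₂ = 323.
Market 2: 8P₂ - 2P₁ = 57.
Eliminating P₂: 8×(1) + 3×(2) gives 66P₁ = 2755, so P₁ = 2755/66.
Back-substitute into (2): P₂ = (57 + 2×2755/66) / 8 = 1159/66.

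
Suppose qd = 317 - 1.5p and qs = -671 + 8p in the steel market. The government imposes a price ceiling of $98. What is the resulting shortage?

Equilibrium price would be p* = 104, so the ceiling at 98 binds.
At p = 98: qd = 317 − 1.5(98) = 170, qs = -671 + 8(98) = 113.
Shortage = 170 − 113 = 57.

Shortage = 57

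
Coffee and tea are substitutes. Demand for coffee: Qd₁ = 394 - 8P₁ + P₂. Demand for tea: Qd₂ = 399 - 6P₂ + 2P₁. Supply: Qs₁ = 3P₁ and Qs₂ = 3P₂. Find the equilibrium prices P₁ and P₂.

P₁ = 3945/97, P₂ = 5177/97

Market 1: 394 - 8P₁ + P₂ = 3P₁ → 11P₁ - P₂ = 394.
Market 2: 9P₂ - 2P₁ = 399.
Eliminating P₂: 9×(1) + 1×(2) gives 97P₁ = 3945, so P₁ = 3945/97.
Back-substitute into (2): P₂ = (399 + 2×3945/97) / 9 = 5177/97.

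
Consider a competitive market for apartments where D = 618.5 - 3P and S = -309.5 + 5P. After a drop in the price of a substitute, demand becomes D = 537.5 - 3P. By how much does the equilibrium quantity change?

Original equilibrium: P* = 116, Q* = 270.5.
New equilibrium: 537.5 - 3P = -309.5 + 5P, so 847 = 8P and P' = 105.875; Q' = 537.5 − 3(105.875) = 219.875.
Change in quantity: 219.875 − 270.5 = -50.625.

ΔQ = -50.625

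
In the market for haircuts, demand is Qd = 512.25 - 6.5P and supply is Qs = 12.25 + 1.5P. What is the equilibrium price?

P* = 62.5

Set Qd = Qs: 512.25 - 6.5P = 12.25 + 1.5P.
500 = 8P, so P* = 62.5.
Q* = 512.25 − 6.5(62.5) = 106.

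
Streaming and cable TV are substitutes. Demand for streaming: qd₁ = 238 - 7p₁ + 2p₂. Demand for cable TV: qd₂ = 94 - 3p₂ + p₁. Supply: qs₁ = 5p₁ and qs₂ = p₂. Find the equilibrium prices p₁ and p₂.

Market 1: 238 - 7p₁ + 2p₂ = 5p₁ → 12p₁ - 2p₂ = 238.
Market 2: 4p₂ - p₁ = 94.
Eliminating p₂: 4×(1) + 2×(2) gives 46p₁ = 1140, so p₁ = 570/23.
Back-substitute into (2): p₂ = (94 + 1×570/23) / 4 = 683/23.

p₁ = 570/23, p₂ = 683/23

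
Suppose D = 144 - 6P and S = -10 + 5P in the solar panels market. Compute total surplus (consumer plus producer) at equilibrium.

Total surplus = 660

Equilibrium: 144 - 6P = -10 + 5P gives P* = 14, Q* = 60.
Demand choke price: P = 24; supply starts at P = 2.
CS = ½(24 − 14)(60) = 300; PS = ½(14 − 2)(60) = 360.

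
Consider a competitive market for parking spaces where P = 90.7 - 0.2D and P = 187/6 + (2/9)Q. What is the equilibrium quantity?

Q* = 141

Set the two price expressions equal: 90.7 - 0.2Q = 187/6 + (2/9)Q.
893/15 = (19/45)Q, so Q* = 141.
P* = 90.7 − (0.2)(141) = 62.5.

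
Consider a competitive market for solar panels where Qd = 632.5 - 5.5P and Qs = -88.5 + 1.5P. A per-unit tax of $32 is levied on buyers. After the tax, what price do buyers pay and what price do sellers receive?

Buyers pay 769/7, sellers receive 545/7

Pre-tax equilibrium: P* = 103, Q* = 66.
Tax on buyers shifts demand to Qd = 632.5 − 5.5(P + 32) = 456.5 - 5.5P.
456.5 - 5.5P = -88.5 + 1.5P gives seller price Ps = 545/7; buyers pay Pb = 545/7 + 32 = 769/7.
New quantity: Q = 632.5 − 5.5(769/7) = 198/7.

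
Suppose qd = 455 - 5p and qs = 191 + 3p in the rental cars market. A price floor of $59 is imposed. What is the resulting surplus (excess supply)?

Surplus = 208

Equilibrium price would be p* = 33, so the floor at 59 binds.
At p = 59: qd = 160, qs = 368.
Surplus = 368 − 160 = 208.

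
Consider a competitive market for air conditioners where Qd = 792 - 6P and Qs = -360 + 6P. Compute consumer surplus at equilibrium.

Consumer surplus = 3888

Equilibrium: 792 - 6P = -360 + 6P gives P* = 96, Q* = 216.
Demand choke price (Qd = 0): P = 132.
CS = ½(132 − 96)(216) = 3888.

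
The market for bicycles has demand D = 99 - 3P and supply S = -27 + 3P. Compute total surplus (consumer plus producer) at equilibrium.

Equilibrium: 99 - 3P = -27 + 3P gives P* = 21, Q* = 36.
Demand choke price: P = 33; supply starts at P = 9.
CS = ½(33 − 21)(36) = 216; PS = ½(21 − 9)(36) = 216.

Total surplus = 432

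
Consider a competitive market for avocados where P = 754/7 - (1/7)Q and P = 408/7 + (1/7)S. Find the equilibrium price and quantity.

P* = 83, Q* = 173

Set the two price expressions equal: 754/7 - (1/7)Q = 408/7 + (1/7)Q.
346/7 = (2/7)Q, so Q* = 173.
P* = 754/7 − (1/7)(173) = 83.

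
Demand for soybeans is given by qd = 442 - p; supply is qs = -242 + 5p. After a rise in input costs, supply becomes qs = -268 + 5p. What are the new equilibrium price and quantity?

Original equilibrium: p* = 114, q* = 328.
New equilibrium: 442 - p = -268 + 5p, so 710 = 6p and p' = 355/3; q' = 442 − 1(355/3) = 971/3.

p' = 355/3, q' = 971/3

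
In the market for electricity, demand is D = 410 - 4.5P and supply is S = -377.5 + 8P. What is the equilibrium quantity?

Q* = 126.5

Set D = S: 410 - 4.5P = -377.5 + 8P.
787.5 = 12.5P, so P* = 63.
Q* = 410 − 4.5(63) = 126.5.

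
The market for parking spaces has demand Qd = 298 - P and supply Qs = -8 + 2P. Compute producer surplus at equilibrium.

Equilibrium: 298 - P = -8 + 2P gives P* = 102, Q* = 196.
Supply starts at P = 4 (where Qs = 0).
PS = ½(102 − 4)(196) = 9604.

Producer surplus = 9604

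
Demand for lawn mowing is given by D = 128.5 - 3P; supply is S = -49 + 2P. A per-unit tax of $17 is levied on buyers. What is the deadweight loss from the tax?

Pre-tax equilibrium: P* = 35.5, Q* = 22.
Tax on buyers shifts demand to D = 128.5 − 3(P + 17) = 77.5 - 3P.
77.5 - 3P = -49 + 2P gives seller price Ps = 25.3; buyers pay Pb = 25.3 + 17 = 42.3.
New quantity: Q = 128.5 − 3(42.3) = 1.6.
DWL = ½ × 17 × (22 − 1.6) = 173.4.

Deadweight loss = 173.4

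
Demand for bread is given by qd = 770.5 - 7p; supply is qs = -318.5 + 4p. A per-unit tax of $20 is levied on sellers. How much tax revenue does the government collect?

Tax revenue = 5850/11

Pre-tax equilibrium: p* = 99, q* = 77.5.
Tax on sellers shifts supply to qs = -318.5 + 4(p − 20) = -398.5 + 4p.
770.5 - 7p = -398.5 + 4p gives buyer price pb = 1169/11; sellers receive ps = 1169/11 − 20 = 949/11.
New quantity: q = 770.5 − 7(1169/11) = 585/22.
Revenue = 20 × 585/22 = 5850/11.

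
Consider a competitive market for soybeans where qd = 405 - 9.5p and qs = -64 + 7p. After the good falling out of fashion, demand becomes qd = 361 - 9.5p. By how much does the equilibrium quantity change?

Δq = -56/3

Original equilibrium: p* = 938/33, q* = 4454/33.
New equilibrium: 361 - 9.5p = -64 + 7p, so 425 = 16.5p and p' = 850/33; q' = 361 − 9.5(850/33) = 3838/33.
Change in quantity: 3838/33 − 4454/33 = -56/3.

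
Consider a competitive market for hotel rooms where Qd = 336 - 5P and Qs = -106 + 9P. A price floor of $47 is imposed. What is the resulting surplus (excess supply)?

Equilibrium price would be P* = 221/7, so the floor at 47 binds.
At P = 47: Qd = 101, Qs = 317.
Surplus = 317 − 101 = 216.

Surplus = 216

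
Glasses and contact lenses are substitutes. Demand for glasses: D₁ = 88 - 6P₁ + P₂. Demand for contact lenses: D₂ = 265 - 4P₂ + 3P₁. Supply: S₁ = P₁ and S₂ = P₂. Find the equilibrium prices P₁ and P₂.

P₁ = 22.03125, P₂ = 66.21875

Market 1: 88 - 6P₁ + P₂ = P₁ → 7P₁ - P₂ = 88.
Market 2: 5P₂ - 3P₁ = 265.
Eliminating P₂: 5×(1) + 1×(2) gives 32P₁ = 705, so P₁ = 22.03125.
Back-substitute into (2): P₂ = (265 + 3×22.03125) / 5 = 66.21875.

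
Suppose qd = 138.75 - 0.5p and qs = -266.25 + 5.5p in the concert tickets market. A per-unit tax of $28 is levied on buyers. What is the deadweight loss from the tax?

Deadweight loss = 539/3

Pre-tax equilibrium: p* = 67.5, q* = 105.
Tax on buyers shifts demand to qd = 138.75 − 0.5(p + 28) = 124.75 - 0.5p.
124.75 - 0.5p = -266.25 + 5.5p gives seller price ps = 391/6; buyers pay pb = 391/6 + 28 = 559/6.
New quantity: q = 138.75 − 0.5(559/6) = 553/6.
DWL = ½ × 28 × (105 − 553/6) = 539/3.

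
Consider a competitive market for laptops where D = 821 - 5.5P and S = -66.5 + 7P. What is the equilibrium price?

P* = 71

Set D = S: 821 - 5.5P = -66.5 + 7P.
887.5 = 12.5P, so P* = 71.
Q* = 821 − 5.5(71) = 430.5.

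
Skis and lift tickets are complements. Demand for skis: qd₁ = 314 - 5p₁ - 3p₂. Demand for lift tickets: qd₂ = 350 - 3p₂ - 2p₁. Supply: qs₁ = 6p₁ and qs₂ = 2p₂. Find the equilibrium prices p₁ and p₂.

p₁ = 520/49, p₂ = 3222/49

Market 1: 314 - 5p₁ - 3p₂ = 6p₁ → 11p₁ + 3p₂ = 314.
Market 2: 5p₂ + 2p₁ = 350.
Eliminating p₂: 5×(1) − 3×(2) gives 49p₁ = 520, so p₁ = 520/49.
Back-substitute into (2): p₂ = (350 − 2×520/49) / 5 = 3222/49.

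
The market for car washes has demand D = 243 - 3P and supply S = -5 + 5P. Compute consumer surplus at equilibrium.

Equilibrium: 243 - 3P = -5 + 5P gives P* = 31, Q* = 150.
Demand choke price (D = 0): P = 81.
CS = ½(81 − 31)(150) = 3750.

Consumer surplus = 3750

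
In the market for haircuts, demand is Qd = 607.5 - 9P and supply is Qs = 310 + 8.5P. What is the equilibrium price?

Set Qd = Qs: 607.5 - 9P = 310 + 8.5P.
297.5 = 17.5P, so P* = 17.
Q* = 607.5 − 9(17) = 454.5.

P* = 17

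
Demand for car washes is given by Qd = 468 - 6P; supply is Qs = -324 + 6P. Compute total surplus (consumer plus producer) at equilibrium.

Equilibrium: 468 - 6P = -324 + 6P gives P* = 66, Q* = 72.
Demand choke price: P = 78; supply starts at P = 54.
CS = ½(78 − 66)(72) = 432; PS = ½(66 − 54)(72) = 432.

Total surplus = 864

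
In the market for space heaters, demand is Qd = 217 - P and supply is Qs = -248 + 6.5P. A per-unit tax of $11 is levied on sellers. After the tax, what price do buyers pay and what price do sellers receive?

Pre-tax equilibrium: P* = 62, Q* = 155.
Tax on sellers shifts supply to Qs = -248 + 6.5(P − 11) = -319.5 + 6.5P.
217 - P = -319.5 + 6.5P gives buyer price Pb = 1073/15; sellers receive Ps = 1073/15 − 11 = 908/15.
New quantity: Q = 217 − 1(1073/15) = 2182/15.

Buyers pay 1073/15, sellers receive 908/15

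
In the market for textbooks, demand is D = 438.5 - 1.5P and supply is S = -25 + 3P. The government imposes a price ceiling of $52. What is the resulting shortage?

Shortage = 229.5

Equilibrium price would be P* = 103, so the ceiling at 52 binds.
At P = 52: D = 438.5 − 1.5(52) = 360.5, S = -25 + 3(52) = 131.
Shortage = 360.5 − 131 = 229.5.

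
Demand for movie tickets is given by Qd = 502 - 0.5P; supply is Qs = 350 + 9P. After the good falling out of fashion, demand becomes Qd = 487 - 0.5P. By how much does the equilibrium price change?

ΔP = -30/19

Original equilibrium: P* = 16, Q* = 494.
New equilibrium: 487 - 0.5P = 350 + 9P, so 137 = 9.5P and P' = 274/19; Q' = 487 − 0.5(274/19) = 9116/19.
Change in price: 274/19 − 16 = -30/19.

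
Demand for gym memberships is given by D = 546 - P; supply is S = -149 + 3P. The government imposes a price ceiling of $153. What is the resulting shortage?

Shortage = 83

Equilibrium price would be P* = 173.75, so the ceiling at 153 binds.
At P = 153: D = 546 − 1(153) = 393, S = -149 + 3(153) = 310.
Shortage = 393 − 310 = 83.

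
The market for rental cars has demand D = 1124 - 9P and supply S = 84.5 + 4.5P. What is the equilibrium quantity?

Set D = S: 1124 - 9P = 84.5 + 4.5P.
1039.5 = 13.5P, so P* = 77.
Q* = 1124 − 9(77) = 431.

Q* = 431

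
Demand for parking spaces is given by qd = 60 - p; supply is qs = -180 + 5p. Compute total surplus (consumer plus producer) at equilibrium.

Total surplus = 240

Equilibrium: 60 - p = -180 + 5p gives p* = 40, q* = 20.
Demand choke price: p = 60; supply starts at p = 36.
CS = ½(60 − 40)(20) = 200; PS = ½(40 − 36)(20) = 40.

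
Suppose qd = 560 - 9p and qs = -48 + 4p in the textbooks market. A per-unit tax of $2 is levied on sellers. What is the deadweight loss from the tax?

Pre-tax equilibrium: p* = 608/13, q* = 1808/13.
Tax on sellers shifts supply to qs = -48 + 4(p − 2) = -56 + 4p.
560 - 9p = -56 + 4p gives buyer price pb = 616/13; sellers receive ps = 616/13 − 2 = 590/13.
New quantity: q = 560 − 9(616/13) = 1736/13.
DWL = ½ × 2 × (1808/13 − 1736/13) = 72/13.

Deadweight loss = 72/13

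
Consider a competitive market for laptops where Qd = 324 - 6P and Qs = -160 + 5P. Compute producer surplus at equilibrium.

Producer surplus = 360

Equilibrium: 324 - 6P = -160 + 5P gives P* = 44, Q* = 60.
Supply starts at P = 32 (where Qs = 0).
PS = ½(44 − 32)(60) = 360.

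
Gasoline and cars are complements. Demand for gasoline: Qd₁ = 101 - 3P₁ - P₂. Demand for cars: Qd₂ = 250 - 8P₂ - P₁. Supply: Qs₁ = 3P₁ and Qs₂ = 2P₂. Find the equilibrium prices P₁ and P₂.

P₁ = 760/59, P₂ = 1399/59

Market 1: 101 - 3P₁ - P₂ = 3P₁ → 6P₁ + P₂ = 101.
Market 2: 10P₂ + P₁ = 250.
Eliminating P₂: 10×(1) − 1×(2) gives 59P₁ = 760, so P₁ = 760/59.
Back-substitute into (2): P₂ = (250 − 1×760/59) / 10 = 1399/59.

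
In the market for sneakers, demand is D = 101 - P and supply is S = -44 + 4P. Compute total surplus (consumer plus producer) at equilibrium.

Equilibrium: 101 - P = -44 + 4P gives P* = 29, Q* = 72.
Demand choke price: P = 101; supply starts at P = 11.
CS = ½(101 − 29)(72) = 2592; PS = ½(29 − 11)(72) = 648.

Total surplus = 3240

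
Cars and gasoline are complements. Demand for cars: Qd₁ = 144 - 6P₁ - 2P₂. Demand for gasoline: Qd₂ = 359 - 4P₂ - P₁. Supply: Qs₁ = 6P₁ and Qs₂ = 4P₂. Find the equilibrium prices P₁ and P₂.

Market 1: 144 - 6P₁ - 2P₂ = 6P₁ → 12P₁ + 2P₂ = 144.
Market 2: 8P₂ + P₁ = 359.
Eliminating P₂: 8×(1) − 2×(2) gives 94P₁ = 434, so P₁ = 217/47.
Back-substitute into (2): P₂ = (359 − 1×217/47) / 8 = 2082/47.

P₁ = 217/47, P₂ = 2082/47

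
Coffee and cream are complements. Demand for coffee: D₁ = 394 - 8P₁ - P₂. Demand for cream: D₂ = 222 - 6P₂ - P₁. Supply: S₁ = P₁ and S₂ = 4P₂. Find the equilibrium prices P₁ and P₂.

P₁ = 3718/89, P₂ = 1604/89

Market 1: 394 - 8P₁ - P₂ = P₁ → 9P₁ + P₂ = 394.
Market 2: 10P₂ + P₁ = 222.
Eliminating P₂: 10×(1) − 1×(2) gives 89P₁ = 3718, so P₁ = 3718/89.
Back-substitute into (2): P₂ = (222 − 1×3718/89) / 10 = 1604/89.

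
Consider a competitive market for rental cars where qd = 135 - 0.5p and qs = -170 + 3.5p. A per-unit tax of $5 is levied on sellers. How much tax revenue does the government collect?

Tax revenue = 473.4375

Pre-tax equilibrium: p* = 76.25, q* = 96.875.
Tax on sellers shifts supply to qs = -170 + 3.5(p − 5) = -187.5 + 3.5p.
135 - 0.5p = -187.5 + 3.5p gives buyer price pb = 80.625; sellers receive ps = 80.625 − 5 = 75.625.
New quantity: q = 135 − 0.5(80.625) = 94.6875.
Revenue = 5 × 94.6875 = 473.4375.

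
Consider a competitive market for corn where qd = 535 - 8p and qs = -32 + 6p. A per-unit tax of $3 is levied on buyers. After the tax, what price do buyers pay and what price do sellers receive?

Buyers pay 585/14, sellers receive 543/14

Pre-tax equilibrium: p* = 40.5, q* = 211.
Tax on buyers shifts demand to qd = 535 − 8(p + 3) = 511 - 8p.
511 - 8p = -32 + 6p gives seller price ps = 543/14; buyers pay pb = 543/14 + 3 = 585/14.
New quantity: q = 535 − 8(585/14) = 1405/7.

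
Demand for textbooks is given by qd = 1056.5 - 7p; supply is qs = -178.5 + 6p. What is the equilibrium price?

p* = 95

Set qd = qs: 1056.5 - 7p = -178.5 + 6p.
1235 = 13p, so p* = 95.
q* = 1056.5 − 7(95) = 391.5.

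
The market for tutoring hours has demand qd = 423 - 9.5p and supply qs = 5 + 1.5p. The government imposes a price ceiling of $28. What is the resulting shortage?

Shortage = 110

Equilibrium price would be p* = 38, so the ceiling at 28 binds.
At p = 28: qd = 423 − 9.5(28) = 157, qs = 5 + 1.5(28) = 47.
Shortage = 157 − 47 = 110.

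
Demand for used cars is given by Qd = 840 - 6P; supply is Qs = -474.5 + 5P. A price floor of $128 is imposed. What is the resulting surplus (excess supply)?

Equilibrium price would be P* = 119.5, so the floor at 128 binds.
At P = 128: Qd = 72, Qs = 165.5.
Surplus = 165.5 − 72 = 93.5.

Surplus = 93.5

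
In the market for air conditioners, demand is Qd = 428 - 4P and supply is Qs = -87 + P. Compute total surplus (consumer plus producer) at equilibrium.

Equilibrium: 428 - 4P = -87 + P gives P* = 103, Q* = 16.
Demand choke price: P = 107; supply starts at P = 87.
CS = ½(107 − 103)(16) = 32; PS = ½(103 − 87)(16) = 128.

Total surplus = 160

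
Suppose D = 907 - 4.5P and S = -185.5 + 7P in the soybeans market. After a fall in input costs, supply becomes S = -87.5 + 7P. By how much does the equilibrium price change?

Original equilibrium: P* = 95, Q* = 479.5.
New equilibrium: 907 - 4.5P = -87.5 + 7P, so 994.5 = 11.5P and P' = 1989/23; Q' = 907 − 4.5(1989/23) = 23821/46.
Change in price: 1989/23 − 95 = -196/23.

ΔP = -196/23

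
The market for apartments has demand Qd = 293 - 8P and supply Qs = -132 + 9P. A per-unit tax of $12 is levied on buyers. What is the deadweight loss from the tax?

Deadweight loss = 5184/17

Pre-tax equilibrium: P* = 25, Q* = 93.
Tax on buyers shifts demand to Qd = 293 − 8(P + 12) = 197 - 8P.
197 - 8P = -132 + 9P gives seller price Ps = 329/17; buyers pay Pb = 329/17 + 12 = 533/17.
New quantity: Q = 293 − 8(533/17) = 717/17.
DWL = ½ × 12 × (93 − 717/17) = 5184/17.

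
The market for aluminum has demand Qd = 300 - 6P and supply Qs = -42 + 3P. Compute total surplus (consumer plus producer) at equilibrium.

Equilibrium: 300 - 6P = -42 + 3P gives P* = 38, Q* = 72.
Demand choke price: P = 50; supply starts at P = 14.
CS = ½(50 − 38)(72) = 432; PS = ½(38 − 14)(72) = 864.

Total surplus = 1296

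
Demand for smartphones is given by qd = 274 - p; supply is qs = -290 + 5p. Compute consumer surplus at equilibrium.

Equilibrium: 274 - p = -290 + 5p gives p* = 94, q* = 180.
Demand choke price (qd = 0): p = 274.
CS = ½(274 − 94)(180) = 16200.

Consumer surplus = 16200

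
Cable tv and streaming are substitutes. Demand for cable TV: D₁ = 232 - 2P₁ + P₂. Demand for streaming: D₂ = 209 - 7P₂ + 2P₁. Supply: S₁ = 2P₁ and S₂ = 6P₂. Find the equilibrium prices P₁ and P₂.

Market 1: 232 - 2P₁ + P₂ = 2P₁ → 4P₁ - P₂ = 232.
Market 2: 13P₂ - 2P₁ = 209.
Eliminating P₂: 13×(1) + 1×(2) gives 50P₁ = 3225, so P₁ = 64.5.
Back-substitute into (2): P₂ = (209 + 2×64.5) / 13 = 26.

P₁ = 64.5, P₂ = 26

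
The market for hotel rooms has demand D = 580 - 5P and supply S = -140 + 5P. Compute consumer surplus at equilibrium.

Equilibrium: 580 - 5P = -140 + 5P gives P* = 72, Q* = 220.
Demand choke price (D = 0): P = 116.
CS = ½(116 − 72)(220) = 4840.

Consumer surplus = 4840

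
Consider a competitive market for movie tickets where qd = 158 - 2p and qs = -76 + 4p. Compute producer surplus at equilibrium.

Producer surplus = 800

Equilibrium: 158 - 2p = -76 + 4p gives p* = 39, q* = 80.
Supply starts at p = 19 (where qs = 0).
PS = ½(39 − 19)(80) = 800.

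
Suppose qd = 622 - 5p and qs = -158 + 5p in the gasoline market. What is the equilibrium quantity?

Set qd = qs: 622 - 5p = -158 + 5p.
780 = 10p, so p* = 78.
q* = 622 − 5(78) = 232.

q* = 232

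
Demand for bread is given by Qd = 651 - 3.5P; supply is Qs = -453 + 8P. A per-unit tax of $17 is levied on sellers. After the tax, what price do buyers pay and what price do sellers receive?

Pre-tax equilibrium: P* = 96, Q* = 315.
Tax on sellers shifts supply to Qs = -453 + 8(P − 17) = -589 + 8P.
651 - 3.5P = -589 + 8P gives buyer price Pb = 2480/23; sellers receive Ps = 2480/23 − 17 = 2089/23.
New quantity: Q = 651 − 3.5(2480/23) = 6293/23.

Buyers pay 2480/23, sellers receive 2089/23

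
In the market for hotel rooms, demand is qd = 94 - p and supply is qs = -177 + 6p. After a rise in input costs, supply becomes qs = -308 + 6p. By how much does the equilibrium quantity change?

Δq = -131/7

Original equilibrium: p* = 271/7, q* = 387/7.
New equilibrium: 94 - p = -308 + 6p, so 402 = 7p and p' = 402/7; q' = 94 − 1(402/7) = 256/7.
Change in quantity: 256/7 − 387/7 = -131/7.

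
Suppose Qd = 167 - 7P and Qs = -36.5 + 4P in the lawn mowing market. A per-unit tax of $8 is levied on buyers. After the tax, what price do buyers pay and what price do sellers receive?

Buyers pay 471/22, sellers receive 295/22

Pre-tax equilibrium: P* = 18.5, Q* = 37.5.
Tax on buyers shifts demand to Qd = 167 − 7(P + 8) = 111 - 7P.
111 - 7P = -36.5 + 4P gives seller price Ps = 295/22; buyers pay Pb = 295/22 + 8 = 471/22.
New quantity: Q = 167 − 7(471/22) = 377/22.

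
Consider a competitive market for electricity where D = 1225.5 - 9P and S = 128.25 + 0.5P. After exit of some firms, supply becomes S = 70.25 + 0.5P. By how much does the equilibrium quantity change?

ΔQ = -1044/19

Original equilibrium: P* = 115.5, Q* = 186.
New equilibrium: 1225.5 - 9P = 70.25 + 0.5P, so 1155.25 = 9.5P and P' = 4621/38; Q' = 1225.5 − 9(4621/38) = 2490/19.
Change in quantity: 2490/19 − 186 = -1044/19.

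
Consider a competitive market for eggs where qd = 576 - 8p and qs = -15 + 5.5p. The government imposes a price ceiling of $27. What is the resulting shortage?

Shortage = 226.5

Equilibrium price would be p* = 394/9, so the ceiling at 27 binds.
At p = 27: qd = 576 − 8(27) = 360, qs = -15 + 5.5(27) = 133.5.
Shortage = 360 − 133.5 = 226.5.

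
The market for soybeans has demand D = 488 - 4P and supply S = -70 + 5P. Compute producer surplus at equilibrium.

Producer surplus = 5760

Equilibrium: 488 - 4P = -70 + 5P gives P* = 62, Q* = 240.
Supply starts at P = 14 (where S = 0).
PS = ½(62 − 14)(240) = 5760.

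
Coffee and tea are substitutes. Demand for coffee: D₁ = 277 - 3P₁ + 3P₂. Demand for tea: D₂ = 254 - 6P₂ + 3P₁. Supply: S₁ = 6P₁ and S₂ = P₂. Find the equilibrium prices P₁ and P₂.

P₁ = 2701/54, P₂ = 1039/18

Market 1: 277 - 3P₁ + 3P₂ = 6P₁ → 9P₁ - 3P₂ = 277.
Market 2: 7P₂ - 3P₁ = 254.
Eliminating P₂: 7×(1) + 3×(2) gives 54P₁ = 2701, so P₁ = 2701/54.
Back-substitute into (2): P₂ = (254 + 3×2701/54) / 7 = 1039/18.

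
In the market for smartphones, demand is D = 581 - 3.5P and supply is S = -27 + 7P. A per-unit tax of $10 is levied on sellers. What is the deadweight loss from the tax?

Deadweight loss = 350/3

Pre-tax equilibrium: P* = 1216/21, Q* = 1135/3.
Tax on sellers shifts supply to S = -27 + 7(P − 10) = -97 + 7P.
581 - 3.5P = -97 + 7P gives buyer price Pb = 452/7; sellers receive Ps = 452/7 − 10 = 382/7.
New quantity: Q = 581 − 3.5(452/7) = 355.
DWL = ½ × 10 × (1135/3 − 355) = 350/3.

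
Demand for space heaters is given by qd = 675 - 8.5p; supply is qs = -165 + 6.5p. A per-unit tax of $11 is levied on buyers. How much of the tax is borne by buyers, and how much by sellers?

Buyers bear 143/30, sellers bear 187/30

Pre-tax equilibrium: p* = 56, q* = 199.
Tax on buyers shifts demand to qd = 675 − 8.5(p + 11) = 581.5 - 8.5p.
581.5 - 8.5p = -165 + 6.5p gives seller price ps = 1493/30; buyers pay pb = 1493/30 + 11 = 1823/30.
New quantity: q = 675 − 8.5(1823/30) = 9509/60.
Buyer burden = 1823/30 − 56 = 143/30; seller burden = 56 − 1493/30 = 187/30.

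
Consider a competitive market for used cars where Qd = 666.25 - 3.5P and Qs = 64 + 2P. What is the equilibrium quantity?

Set Qd = Qs: 666.25 - 3.5P = 64 + 2P.
602.25 = 5.5P, so P* = 109.5.
Q* = 666.25 − 3.5(109.5) = 283.

Q* = 283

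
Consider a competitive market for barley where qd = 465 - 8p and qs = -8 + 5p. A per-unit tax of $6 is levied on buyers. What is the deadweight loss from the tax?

Pre-tax equilibrium: p* = 473/13, q* = 2261/13.
Tax on buyers shifts demand to qd = 465 − 8(p + 6) = 417 - 8p.
417 - 8p = -8 + 5p gives seller price ps = 425/13; buyers pay pb = 425/13 + 6 = 503/13.
New quantity: q = 465 − 8(503/13) = 2021/13.
DWL = ½ × 6 × (2261/13 − 2021/13) = 720/13.

Deadweight loss = 720/13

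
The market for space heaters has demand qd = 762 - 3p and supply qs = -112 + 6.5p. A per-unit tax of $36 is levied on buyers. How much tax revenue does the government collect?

Tax revenue = 281880/19

Pre-tax equilibrium: p* = 92, q* = 486.
Tax on buyers shifts demand to qd = 762 − 3(p + 36) = 654 - 3p.
654 - 3p = -112 + 6.5p gives seller price ps = 1532/19; buyers pay pb = 1532/19 + 36 = 2216/19.
New quantity: q = 762 − 3(2216/19) = 7830/19.
Revenue = 36 × 7830/19 = 281880/19.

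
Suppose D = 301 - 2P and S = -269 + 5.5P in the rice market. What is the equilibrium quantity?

Q* = 149

Set D = S: 301 - 2P = -269 + 5.5P.
570 = 7.5P, so P* = 76.
Q* = 301 − 2(76) = 149.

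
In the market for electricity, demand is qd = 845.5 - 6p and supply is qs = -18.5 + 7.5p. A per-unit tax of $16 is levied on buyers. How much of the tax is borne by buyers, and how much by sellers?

Pre-tax equilibrium: p* = 64, q* = 461.5.
Tax on buyers shifts demand to qd = 845.5 − 6(p + 16) = 749.5 - 6p.
749.5 - 6p = -18.5 + 7.5p gives seller price ps = 512/9; buyers pay pb = 512/9 + 16 = 656/9.
New quantity: q = 845.5 − 6(656/9) = 2449/6.
Buyer burden = 656/9 − 64 = 80/9; seller burden = 64 − 512/9 = 64/9.

Buyers bear 80/9, sellers bear 64/9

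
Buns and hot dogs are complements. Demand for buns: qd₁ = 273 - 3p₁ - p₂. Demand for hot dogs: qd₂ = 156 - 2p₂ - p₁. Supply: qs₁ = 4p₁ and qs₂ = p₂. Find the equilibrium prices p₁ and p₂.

p₁ = 33.15, p₂ = 40.95

Market 1: 273 - 3p₁ - p₂ = 4p₁ → 7p₁ + p₂ = 273.
Market 2: 3p₂ + p₁ = 156.
Eliminating p₂: 3×(1) − 1×(2) gives 20p₁ = 663, so p₁ = 33.15.
Back-substitute into (2): p₂ = (156 − 1×33.15) / 3 = 40.95.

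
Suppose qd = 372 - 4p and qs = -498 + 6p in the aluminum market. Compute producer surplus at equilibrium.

Equilibrium: 372 - 4p = -498 + 6p gives p* = 87, q* = 24.
Supply starts at p = 83 (where qs = 0).
PS = ½(87 − 83)(24) = 48.

Producer surplus = 48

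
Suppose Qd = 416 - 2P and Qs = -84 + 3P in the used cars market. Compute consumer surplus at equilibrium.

Consumer surplus = 11664

Equilibrium: 416 - 2P = -84 + 3P gives P* = 100, Q* = 216.
Demand choke price (Qd = 0): P = 208.
CS = ½(208 − 100)(216) = 11664.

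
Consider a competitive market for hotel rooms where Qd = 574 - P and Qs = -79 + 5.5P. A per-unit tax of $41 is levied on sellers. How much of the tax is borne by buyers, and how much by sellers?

Pre-tax equilibrium: P* = 1306/13, Q* = 6156/13.
Tax on sellers shifts supply to Qs = -79 + 5.5(P − 41) = -304.5 + 5.5P.
574 - P = -304.5 + 5.5P gives buyer price Pb = 1757/13; sellers receive Ps = 1757/13 − 41 = 1224/13.
New quantity: Q = 574 − 1(1757/13) = 5705/13.
Buyer burden = 1757/13 − 1306/13 = 451/13; seller burden = 1306/13 − 1224/13 = 82/13.

Buyers bear 451/13, sellers bear 82/13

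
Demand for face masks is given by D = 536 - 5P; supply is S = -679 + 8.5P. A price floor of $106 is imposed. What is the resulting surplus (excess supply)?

Surplus = 216

Equilibrium price would be P* = 90, so the floor at 106 binds.
At P = 106: D = 6, S = 222.
Surplus = 222 − 6 = 216.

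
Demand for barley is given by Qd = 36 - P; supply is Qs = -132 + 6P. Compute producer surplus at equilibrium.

Producer surplus = 12

Equilibrium: 36 - P = -132 + 6P gives P* = 24, Q* = 12.
Supply starts at P = 22 (where Qs = 0).
PS = ½(24 − 22)(12) = 12.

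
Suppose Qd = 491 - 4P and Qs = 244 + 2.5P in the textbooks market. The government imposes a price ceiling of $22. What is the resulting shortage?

Equilibrium price would be P* = 38, so the ceiling at 22 binds.
At P = 22: Qd = 491 − 4(22) = 403, Qs = 244 + 2.5(22) = 299.
Shortage = 403 − 299 = 104.

Shortage = 104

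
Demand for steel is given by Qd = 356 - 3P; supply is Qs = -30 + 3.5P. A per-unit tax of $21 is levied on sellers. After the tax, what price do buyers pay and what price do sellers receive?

Buyers pay 919/13, sellers receive 646/13

Pre-tax equilibrium: P* = 772/13, Q* = 2312/13.
Tax on sellers shifts supply to Qs = -30 + 3.5(P − 21) = -103.5 + 3.5P.
356 - 3P = -103.5 + 3.5P gives buyer price Pb = 919/13; sellers receive Ps = 919/13 − 21 = 646/13.
New quantity: Q = 356 − 3(919/13) = 1871/13.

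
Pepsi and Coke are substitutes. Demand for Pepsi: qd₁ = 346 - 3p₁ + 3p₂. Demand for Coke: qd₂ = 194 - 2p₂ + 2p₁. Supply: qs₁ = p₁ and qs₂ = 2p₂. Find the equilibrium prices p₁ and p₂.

p₁ = 196.6, p₂ = 146.8

Market 1: 346 - 3p₁ + 3p₂ = p₁ → 4p₁ - 3p₂ = 346.
Market 2: 4p₂ - 2p₁ = 194.
Eliminating p₂: 4×(1) + 3×(2) gives 10p₁ = 1966, so p₁ = 196.6.
Back-substitute into (2): p₂ = (194 + 2×196.6) / 4 = 146.8.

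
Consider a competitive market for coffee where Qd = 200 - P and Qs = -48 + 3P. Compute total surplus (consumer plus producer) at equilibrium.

Equilibrium: 200 - P = -48 + 3P gives P* = 62, Q* = 138.
Demand choke price: P = 200; supply starts at P = 16.
CS = ½(200 − 62)(138) = 9522; PS = ½(62 − 16)(138) = 3174.

Total surplus = 12696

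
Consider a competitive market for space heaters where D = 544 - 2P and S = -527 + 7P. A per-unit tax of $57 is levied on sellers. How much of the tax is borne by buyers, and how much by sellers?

Buyers bear 133/3, sellers bear 38/3

Pre-tax equilibrium: P* = 119, Q* = 306.
Tax on sellers shifts supply to S = -527 + 7(P − 57) = -926 + 7P.
544 - 2P = -926 + 7P gives buyer price Pb = 490/3; sellers receive Ps = 490/3 − 57 = 319/3.
New quantity: Q = 544 − 2(490/3) = 652/3.
Buyer burden = 490/3 − 119 = 133/3; seller burden = 119 − 319/3 = 38/3.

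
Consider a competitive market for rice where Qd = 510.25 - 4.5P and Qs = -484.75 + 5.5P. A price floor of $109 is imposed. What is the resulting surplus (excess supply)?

Surplus = 95

Equilibrium price would be P* = 99.5, so the floor at 109 binds.
At P = 109: Qd = 19.75, Qs = 114.75.
Surplus = 114.75 − 19.75 = 95.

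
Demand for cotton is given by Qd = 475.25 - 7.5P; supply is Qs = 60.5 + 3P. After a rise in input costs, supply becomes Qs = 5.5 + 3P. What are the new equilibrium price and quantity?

Original equilibrium: P* = 39.5, Q* = 179.
New equilibrium: 475.25 - 7.5P = 5.5 + 3P, so 469.75 = 10.5P and P' = 1879/42; Q' = 475.25 − 7.5(1879/42) = 978/7.

P' = 1879/42, Q' = 978/7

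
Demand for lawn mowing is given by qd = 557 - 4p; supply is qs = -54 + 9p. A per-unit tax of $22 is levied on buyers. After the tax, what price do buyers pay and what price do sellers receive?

Buyers pay 809/13, sellers receive 523/13

Pre-tax equilibrium: p* = 47, q* = 369.
Tax on buyers shifts demand to qd = 557 − 4(p + 22) = 469 - 4p.
469 - 4p = -54 + 9p gives seller price ps = 523/13; buyers pay pb = 523/13 + 22 = 809/13.
New quantity: q = 557 − 4(809/13) = 4005/13.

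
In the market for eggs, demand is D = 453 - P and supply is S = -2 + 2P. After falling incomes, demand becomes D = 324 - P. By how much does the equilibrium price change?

ΔP = -43

Original equilibrium: P* = 455/3, Q* = 904/3.
New equilibrium: 324 - P = -2 + 2P, so 326 = 3P and P' = 326/3; Q' = 324 − 1(326/3) = 646/3.
Change in price: 326/3 − 455/3 = -43.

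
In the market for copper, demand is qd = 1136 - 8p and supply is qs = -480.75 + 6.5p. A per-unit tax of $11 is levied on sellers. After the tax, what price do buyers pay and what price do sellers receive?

Pre-tax equilibrium: p* = 111.5, q* = 244.
Tax on sellers shifts supply to qs = -480.75 + 6.5(p − 11) = -552.25 + 6.5p.
1136 - 8p = -552.25 + 6.5p gives buyer price pb = 6753/58; sellers receive ps = 6753/58 − 11 = 6115/58.
New quantity: q = 1136 − 8(6753/58) = 5932/29.

Buyers pay 6753/58, sellers receive 6115/58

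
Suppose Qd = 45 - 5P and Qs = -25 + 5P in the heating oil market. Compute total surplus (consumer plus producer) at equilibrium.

Equilibrium: 45 - 5P = -25 + 5P gives P* = 7, Q* = 10.
Demand choke price: P = 9; supply starts at P = 5.
CS = ½(9 − 7)(10) = 10; PS = ½(7 − 5)(10) = 10.

Total surplus = 20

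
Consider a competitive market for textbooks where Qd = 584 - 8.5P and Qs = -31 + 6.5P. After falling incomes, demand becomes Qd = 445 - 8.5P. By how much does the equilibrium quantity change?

ΔQ = -1807/30

Original equilibrium: P* = 41, Q* = 235.5.
New equilibrium: 445 - 8.5P = -31 + 6.5P, so 476 = 15P and P' = 476/15; Q' = 445 − 8.5(476/15) = 2629/15.
Change in quantity: 2629/15 − 235.5 = -1807/30.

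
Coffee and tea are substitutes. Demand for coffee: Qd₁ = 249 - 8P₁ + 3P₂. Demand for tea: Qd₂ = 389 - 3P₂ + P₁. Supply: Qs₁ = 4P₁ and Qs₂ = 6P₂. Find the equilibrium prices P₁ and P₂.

Market 1: 249 - 8P₁ + 3P₂ = 4P₁ → 12P₁ - 3P₂ = 249.
Market 2: 9P₂ - P₁ = 389.
Eliminating P₂: 9×(1) + 3×(2) gives 105P₁ = 3408, so P₁ = 1136/35.
Back-substitute into (2): P₂ = (389 + 1×1136/35) / 9 = 1639/35.

P₁ = 1136/35, P₂ = 1639/35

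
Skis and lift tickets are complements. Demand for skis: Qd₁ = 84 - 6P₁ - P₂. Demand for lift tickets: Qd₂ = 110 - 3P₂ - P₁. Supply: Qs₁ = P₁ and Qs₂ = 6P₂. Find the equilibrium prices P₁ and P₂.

P₁ = 323/31, P₂ = 343/31

Market 1: 84 - 6P₁ - P₂ = P₁ → 7P₁ + P₂ = 84.
Market 2: 9P₂ + P₁ = 110.
Eliminating P₂: 9×(1) − 1×(2) gives 62P₁ = 646, so P₁ = 323/31.
Back-substitute into (2): P₂ = (110 − 1×323/31) / 9 = 343/31.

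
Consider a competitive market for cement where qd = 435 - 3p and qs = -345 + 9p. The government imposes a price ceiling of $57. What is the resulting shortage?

Equilibrium price would be p* = 65, so the ceiling at 57 binds.
At p = 57: qd = 435 − 3(57) = 264, qs = -345 + 9(57) = 168.
Shortage = 264 − 168 = 96.

Shortage = 96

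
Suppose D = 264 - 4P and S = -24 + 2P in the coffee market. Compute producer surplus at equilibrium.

Producer surplus = 1296

Equilibrium: 264 - 4P = -24 + 2P gives P* = 48, Q* = 72.
Supply starts at P = 12 (where S = 0).
PS = ½(48 − 12)(72) = 1296.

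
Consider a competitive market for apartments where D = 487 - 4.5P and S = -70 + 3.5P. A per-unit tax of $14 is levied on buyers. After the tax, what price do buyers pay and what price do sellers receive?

Pre-tax equilibrium: P* = 69.625, Q* = 173.6875.
Tax on buyers shifts demand to D = 487 − 4.5(P + 14) = 424 - 4.5P.
424 - 4.5P = -70 + 3.5P gives seller price Ps = 61.75; buyers pay Pb = 61.75 + 14 = 75.75.
New quantity: Q = 487 − 4.5(75.75) = 146.125.

Buyers pay $75.75, sellers receive $61.75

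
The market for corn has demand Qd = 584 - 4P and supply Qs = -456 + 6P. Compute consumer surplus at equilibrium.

Equilibrium: 584 - 4P = -456 + 6P gives P* = 104, Q* = 168.
Demand choke price (Qd = 0): P = 146.
CS = ½(146 − 104)(168) = 3528.

Consumer surplus = 3528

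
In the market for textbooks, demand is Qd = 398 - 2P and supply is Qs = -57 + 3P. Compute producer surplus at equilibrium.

Producer surplus = 7776

Equilibrium: 398 - 2P = -57 + 3P gives P* = 91, Q* = 216.
Supply starts at P = 19 (where Qs = 0).
PS = ½(91 − 19)(216) = 7776.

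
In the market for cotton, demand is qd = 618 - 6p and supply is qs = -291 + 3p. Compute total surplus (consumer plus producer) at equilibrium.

Equilibrium: 618 - 6p = -291 + 3p gives p* = 101, q* = 12.
Demand choke price: p = 103; supply starts at p = 97.
CS = ½(103 − 101)(12) = 12; PS = ½(101 − 97)(12) = 24.

Total surplus = 36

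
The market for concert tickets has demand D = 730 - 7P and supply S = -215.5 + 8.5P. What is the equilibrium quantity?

Q* = 303

Set D = S: 730 - 7P = -215.5 + 8.5P.
945.5 = 15.5P, so P* = 61.
Q* = 730 − 7(61) = 303.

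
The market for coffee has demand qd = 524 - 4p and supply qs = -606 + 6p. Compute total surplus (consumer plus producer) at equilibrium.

Equilibrium: 524 - 4p = -606 + 6p gives p* = 113, q* = 72.
Demand choke price: p = 131; supply starts at p = 101.
CS = ½(131 − 113)(72) = 648; PS = ½(113 − 101)(72) = 432.

Total surplus = 1080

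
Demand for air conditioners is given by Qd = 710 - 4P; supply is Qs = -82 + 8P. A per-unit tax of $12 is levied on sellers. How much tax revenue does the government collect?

Pre-tax equilibrium: P* = 66, Q* = 446.
Tax on sellers shifts supply to Qs = -82 + 8(P − 12) = -178 + 8P.
710 - 4P = -178 + 8P gives buyer price Pb = 74; sellers receive Ps = 74 − 12 = 62.
New quantity: Q = 710 − 4(74) = 414.
Revenue = 12 × 414 = 4968.

Tax revenue = 4968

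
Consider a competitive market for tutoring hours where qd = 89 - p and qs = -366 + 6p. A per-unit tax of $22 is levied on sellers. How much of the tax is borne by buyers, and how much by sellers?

Buyers bear 132/7, sellers bear 22/7

Pre-tax equilibrium: p* = 65, q* = 24.
Tax on sellers shifts supply to qs = -366 + 6(p − 22) = -498 + 6p.
89 - p = -498 + 6p gives buyer price pb = 587/7; sellers receive ps = 587/7 − 22 = 433/7.
New quantity: q = 89 − 1(587/7) = 36/7.
Buyer burden = 587/7 − 65 = 132/7; seller burden = 65 − 433/7 = 22/7.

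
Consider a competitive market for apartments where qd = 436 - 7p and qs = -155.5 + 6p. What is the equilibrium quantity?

Set qd = qs: 436 - 7p = -155.5 + 6p.
591.5 = 13p, so p* = 45.5.
q* = 436 − 7(45.5) = 117.5.

q* = 117.5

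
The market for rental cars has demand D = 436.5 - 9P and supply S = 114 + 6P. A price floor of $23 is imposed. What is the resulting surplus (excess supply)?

Equilibrium price would be P* = 21.5, so the floor at 23 binds.
At P = 23: D = 229.5, S = 252.
Surplus = 252 − 229.5 = 22.5.

Surplus = 22.5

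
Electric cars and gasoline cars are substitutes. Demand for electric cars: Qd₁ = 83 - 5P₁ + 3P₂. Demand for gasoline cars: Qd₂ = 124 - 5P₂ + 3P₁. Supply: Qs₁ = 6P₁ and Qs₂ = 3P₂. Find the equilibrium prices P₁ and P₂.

P₁ = 1036/79, P₂ = 1613/79

Market 1: 83 - 5P₁ + 3P₂ = 6P₁ → 11P₁ - 3P₂ = 83.
Market 2: 8P₂ - 3P₁ = 124.
Eliminating P₂: 8×(1) + 3×(2) gives 79P₁ = 1036, so P₁ = 1036/79.
Back-substitute into (2): P₂ = (124 + 3×1036/79) / 8 = 1613/79.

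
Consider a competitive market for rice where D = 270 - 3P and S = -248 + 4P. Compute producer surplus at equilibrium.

Producer surplus = 288

Equilibrium: 270 - 3P = -248 + 4P gives P* = 74, Q* = 48.
Supply starts at P = 62 (where S = 0).
PS = ½(74 − 62)(48) = 288.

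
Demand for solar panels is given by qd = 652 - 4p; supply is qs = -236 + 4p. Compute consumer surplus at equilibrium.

Consumer surplus = 5408

Equilibrium: 652 - 4p = -236 + 4p gives p* = 111, q* = 208.
Demand choke price (qd = 0): p = 163.
CS = ½(163 − 111)(208) = 5408.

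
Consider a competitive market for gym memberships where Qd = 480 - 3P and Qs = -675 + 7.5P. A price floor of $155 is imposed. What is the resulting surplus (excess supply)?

Surplus = 472.5

Equilibrium price would be P* = 110, so the floor at 155 binds.
At P = 155: Qd = 15, Qs = 487.5.
Surplus = 487.5 − 15 = 472.5.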